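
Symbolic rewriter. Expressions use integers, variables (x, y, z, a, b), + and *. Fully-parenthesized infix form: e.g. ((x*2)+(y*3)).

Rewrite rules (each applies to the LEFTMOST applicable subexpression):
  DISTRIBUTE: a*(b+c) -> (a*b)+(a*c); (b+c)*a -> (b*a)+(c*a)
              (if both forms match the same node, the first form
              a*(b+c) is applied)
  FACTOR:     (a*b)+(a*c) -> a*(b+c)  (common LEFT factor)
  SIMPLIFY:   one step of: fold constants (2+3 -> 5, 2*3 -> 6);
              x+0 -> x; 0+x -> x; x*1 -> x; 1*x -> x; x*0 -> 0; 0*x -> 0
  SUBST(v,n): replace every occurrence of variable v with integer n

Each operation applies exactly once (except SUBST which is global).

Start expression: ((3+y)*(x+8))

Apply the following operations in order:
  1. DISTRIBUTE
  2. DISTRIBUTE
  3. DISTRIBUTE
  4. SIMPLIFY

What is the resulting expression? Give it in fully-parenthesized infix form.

Start: ((3+y)*(x+8))
Apply DISTRIBUTE at root (target: ((3+y)*(x+8))): ((3+y)*(x+8)) -> (((3+y)*x)+((3+y)*8))
Apply DISTRIBUTE at L (target: ((3+y)*x)): (((3+y)*x)+((3+y)*8)) -> (((3*x)+(y*x))+((3+y)*8))
Apply DISTRIBUTE at R (target: ((3+y)*8)): (((3*x)+(y*x))+((3+y)*8)) -> (((3*x)+(y*x))+((3*8)+(y*8)))
Apply SIMPLIFY at RL (target: (3*8)): (((3*x)+(y*x))+((3*8)+(y*8))) -> (((3*x)+(y*x))+(24+(y*8)))

Answer: (((3*x)+(y*x))+(24+(y*8)))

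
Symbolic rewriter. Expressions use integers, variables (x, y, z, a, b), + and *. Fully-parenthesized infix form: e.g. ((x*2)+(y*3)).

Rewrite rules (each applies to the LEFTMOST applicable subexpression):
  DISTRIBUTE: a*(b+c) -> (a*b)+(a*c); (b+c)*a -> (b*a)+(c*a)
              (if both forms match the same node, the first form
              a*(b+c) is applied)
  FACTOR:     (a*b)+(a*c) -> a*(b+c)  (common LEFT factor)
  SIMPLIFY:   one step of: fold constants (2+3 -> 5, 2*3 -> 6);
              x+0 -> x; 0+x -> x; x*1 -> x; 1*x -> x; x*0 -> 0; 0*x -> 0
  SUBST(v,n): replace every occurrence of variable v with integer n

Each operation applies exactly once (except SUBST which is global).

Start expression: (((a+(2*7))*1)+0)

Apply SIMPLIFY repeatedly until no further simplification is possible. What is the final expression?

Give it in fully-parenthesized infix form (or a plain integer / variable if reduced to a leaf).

Answer: (a+14)

Derivation:
Start: (((a+(2*7))*1)+0)
Step 1: at root: (((a+(2*7))*1)+0) -> ((a+(2*7))*1); overall: (((a+(2*7))*1)+0) -> ((a+(2*7))*1)
Step 2: at root: ((a+(2*7))*1) -> (a+(2*7)); overall: ((a+(2*7))*1) -> (a+(2*7))
Step 3: at R: (2*7) -> 14; overall: (a+(2*7)) -> (a+14)
Fixed point: (a+14)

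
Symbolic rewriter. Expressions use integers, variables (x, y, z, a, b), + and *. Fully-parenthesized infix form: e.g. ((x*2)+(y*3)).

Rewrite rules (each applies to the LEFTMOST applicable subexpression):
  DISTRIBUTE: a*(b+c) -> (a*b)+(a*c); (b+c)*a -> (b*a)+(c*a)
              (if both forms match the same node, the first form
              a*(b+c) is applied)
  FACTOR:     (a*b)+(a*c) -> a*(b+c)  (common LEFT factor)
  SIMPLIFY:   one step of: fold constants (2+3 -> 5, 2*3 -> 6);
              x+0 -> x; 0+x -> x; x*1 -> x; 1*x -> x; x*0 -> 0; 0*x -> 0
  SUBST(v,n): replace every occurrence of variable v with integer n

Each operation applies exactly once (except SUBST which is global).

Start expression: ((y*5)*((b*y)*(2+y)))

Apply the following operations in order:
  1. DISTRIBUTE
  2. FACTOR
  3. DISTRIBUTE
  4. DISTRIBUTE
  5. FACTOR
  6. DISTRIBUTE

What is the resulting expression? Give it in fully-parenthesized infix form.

Answer: (((y*5)*((b*y)*2))+((y*5)*((b*y)*y)))

Derivation:
Start: ((y*5)*((b*y)*(2+y)))
Apply DISTRIBUTE at R (target: ((b*y)*(2+y))): ((y*5)*((b*y)*(2+y))) -> ((y*5)*(((b*y)*2)+((b*y)*y)))
Apply FACTOR at R (target: (((b*y)*2)+((b*y)*y))): ((y*5)*(((b*y)*2)+((b*y)*y))) -> ((y*5)*((b*y)*(2+y)))
Apply DISTRIBUTE at R (target: ((b*y)*(2+y))): ((y*5)*((b*y)*(2+y))) -> ((y*5)*(((b*y)*2)+((b*y)*y)))
Apply DISTRIBUTE at root (target: ((y*5)*(((b*y)*2)+((b*y)*y)))): ((y*5)*(((b*y)*2)+((b*y)*y))) -> (((y*5)*((b*y)*2))+((y*5)*((b*y)*y)))
Apply FACTOR at root (target: (((y*5)*((b*y)*2))+((y*5)*((b*y)*y)))): (((y*5)*((b*y)*2))+((y*5)*((b*y)*y))) -> ((y*5)*(((b*y)*2)+((b*y)*y)))
Apply DISTRIBUTE at root (target: ((y*5)*(((b*y)*2)+((b*y)*y)))): ((y*5)*(((b*y)*2)+((b*y)*y))) -> (((y*5)*((b*y)*2))+((y*5)*((b*y)*y)))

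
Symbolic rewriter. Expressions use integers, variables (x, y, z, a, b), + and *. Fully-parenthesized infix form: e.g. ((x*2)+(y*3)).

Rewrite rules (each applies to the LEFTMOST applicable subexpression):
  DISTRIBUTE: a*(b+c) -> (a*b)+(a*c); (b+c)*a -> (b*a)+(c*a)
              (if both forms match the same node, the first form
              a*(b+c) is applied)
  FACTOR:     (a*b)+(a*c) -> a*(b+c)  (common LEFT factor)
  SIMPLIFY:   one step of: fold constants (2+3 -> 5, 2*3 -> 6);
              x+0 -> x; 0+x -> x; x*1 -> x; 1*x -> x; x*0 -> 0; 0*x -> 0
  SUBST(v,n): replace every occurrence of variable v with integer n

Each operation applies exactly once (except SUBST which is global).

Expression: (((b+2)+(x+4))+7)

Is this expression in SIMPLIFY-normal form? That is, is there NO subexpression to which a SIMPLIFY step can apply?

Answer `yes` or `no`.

Expression: (((b+2)+(x+4))+7)
Scanning for simplifiable subexpressions (pre-order)...
  at root: (((b+2)+(x+4))+7) (not simplifiable)
  at L: ((b+2)+(x+4)) (not simplifiable)
  at LL: (b+2) (not simplifiable)
  at LR: (x+4) (not simplifiable)
Result: no simplifiable subexpression found -> normal form.

Answer: yes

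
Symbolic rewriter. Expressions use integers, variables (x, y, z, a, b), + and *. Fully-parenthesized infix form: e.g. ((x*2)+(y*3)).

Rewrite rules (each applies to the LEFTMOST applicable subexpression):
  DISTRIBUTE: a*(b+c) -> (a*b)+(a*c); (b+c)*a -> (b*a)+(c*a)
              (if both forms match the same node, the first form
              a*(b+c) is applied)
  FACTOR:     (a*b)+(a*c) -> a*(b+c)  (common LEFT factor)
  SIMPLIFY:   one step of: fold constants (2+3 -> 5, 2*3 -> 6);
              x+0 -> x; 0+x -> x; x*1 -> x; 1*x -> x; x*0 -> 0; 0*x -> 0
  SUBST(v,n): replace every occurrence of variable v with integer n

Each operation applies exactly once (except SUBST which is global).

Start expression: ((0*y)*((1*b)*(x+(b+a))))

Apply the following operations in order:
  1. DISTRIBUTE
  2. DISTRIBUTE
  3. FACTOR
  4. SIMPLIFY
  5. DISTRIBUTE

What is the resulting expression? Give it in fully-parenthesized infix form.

Answer: ((0*((1*b)*x))+(0*((1*b)*(b+a))))

Derivation:
Start: ((0*y)*((1*b)*(x+(b+a))))
Apply DISTRIBUTE at R (target: ((1*b)*(x+(b+a)))): ((0*y)*((1*b)*(x+(b+a)))) -> ((0*y)*(((1*b)*x)+((1*b)*(b+a))))
Apply DISTRIBUTE at root (target: ((0*y)*(((1*b)*x)+((1*b)*(b+a))))): ((0*y)*(((1*b)*x)+((1*b)*(b+a)))) -> (((0*y)*((1*b)*x))+((0*y)*((1*b)*(b+a))))
Apply FACTOR at root (target: (((0*y)*((1*b)*x))+((0*y)*((1*b)*(b+a))))): (((0*y)*((1*b)*x))+((0*y)*((1*b)*(b+a)))) -> ((0*y)*(((1*b)*x)+((1*b)*(b+a))))
Apply SIMPLIFY at L (target: (0*y)): ((0*y)*(((1*b)*x)+((1*b)*(b+a)))) -> (0*(((1*b)*x)+((1*b)*(b+a))))
Apply DISTRIBUTE at root (target: (0*(((1*b)*x)+((1*b)*(b+a))))): (0*(((1*b)*x)+((1*b)*(b+a)))) -> ((0*((1*b)*x))+(0*((1*b)*(b+a))))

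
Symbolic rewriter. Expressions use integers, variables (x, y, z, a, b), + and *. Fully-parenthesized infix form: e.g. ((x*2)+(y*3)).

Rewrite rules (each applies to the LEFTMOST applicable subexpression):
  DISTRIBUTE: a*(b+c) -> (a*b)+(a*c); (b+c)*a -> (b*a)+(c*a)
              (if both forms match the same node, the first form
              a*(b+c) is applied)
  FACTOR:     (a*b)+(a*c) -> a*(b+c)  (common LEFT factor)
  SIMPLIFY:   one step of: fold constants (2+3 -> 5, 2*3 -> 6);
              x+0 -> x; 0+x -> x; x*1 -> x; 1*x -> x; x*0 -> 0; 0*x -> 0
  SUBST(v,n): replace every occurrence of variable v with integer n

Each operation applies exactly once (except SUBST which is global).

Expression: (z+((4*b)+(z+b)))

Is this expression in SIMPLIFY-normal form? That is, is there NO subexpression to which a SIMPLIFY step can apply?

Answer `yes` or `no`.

Expression: (z+((4*b)+(z+b)))
Scanning for simplifiable subexpressions (pre-order)...
  at root: (z+((4*b)+(z+b))) (not simplifiable)
  at R: ((4*b)+(z+b)) (not simplifiable)
  at RL: (4*b) (not simplifiable)
  at RR: (z+b) (not simplifiable)
Result: no simplifiable subexpression found -> normal form.

Answer: yes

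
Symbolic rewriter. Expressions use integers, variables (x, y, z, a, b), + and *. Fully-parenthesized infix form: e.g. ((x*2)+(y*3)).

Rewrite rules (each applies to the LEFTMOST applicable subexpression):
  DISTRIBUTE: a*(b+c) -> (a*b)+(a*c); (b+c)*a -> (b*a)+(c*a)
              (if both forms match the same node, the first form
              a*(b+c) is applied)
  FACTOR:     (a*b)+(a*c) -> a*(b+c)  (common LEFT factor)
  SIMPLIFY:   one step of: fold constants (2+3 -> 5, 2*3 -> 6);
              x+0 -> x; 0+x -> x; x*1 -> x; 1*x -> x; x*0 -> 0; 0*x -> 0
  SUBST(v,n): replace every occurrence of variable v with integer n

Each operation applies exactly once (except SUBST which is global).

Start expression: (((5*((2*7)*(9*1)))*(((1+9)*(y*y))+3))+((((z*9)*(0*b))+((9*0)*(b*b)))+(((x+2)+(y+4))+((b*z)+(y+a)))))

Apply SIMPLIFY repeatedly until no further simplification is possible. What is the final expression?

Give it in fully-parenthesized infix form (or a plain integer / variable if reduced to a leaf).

Start: (((5*((2*7)*(9*1)))*(((1+9)*(y*y))+3))+((((z*9)*(0*b))+((9*0)*(b*b)))+(((x+2)+(y+4))+((b*z)+(y+a)))))
Step 1: at LLRL: (2*7) -> 14; overall: (((5*((2*7)*(9*1)))*(((1+9)*(y*y))+3))+((((z*9)*(0*b))+((9*0)*(b*b)))+(((x+2)+(y+4))+((b*z)+(y+a))))) -> (((5*(14*(9*1)))*(((1+9)*(y*y))+3))+((((z*9)*(0*b))+((9*0)*(b*b)))+(((x+2)+(y+4))+((b*z)+(y+a)))))
Step 2: at LLRR: (9*1) -> 9; overall: (((5*(14*(9*1)))*(((1+9)*(y*y))+3))+((((z*9)*(0*b))+((9*0)*(b*b)))+(((x+2)+(y+4))+((b*z)+(y+a))))) -> (((5*(14*9))*(((1+9)*(y*y))+3))+((((z*9)*(0*b))+((9*0)*(b*b)))+(((x+2)+(y+4))+((b*z)+(y+a)))))
Step 3: at LLR: (14*9) -> 126; overall: (((5*(14*9))*(((1+9)*(y*y))+3))+((((z*9)*(0*b))+((9*0)*(b*b)))+(((x+2)+(y+4))+((b*z)+(y+a))))) -> (((5*126)*(((1+9)*(y*y))+3))+((((z*9)*(0*b))+((9*0)*(b*b)))+(((x+2)+(y+4))+((b*z)+(y+a)))))
Step 4: at LL: (5*126) -> 630; overall: (((5*126)*(((1+9)*(y*y))+3))+((((z*9)*(0*b))+((9*0)*(b*b)))+(((x+2)+(y+4))+((b*z)+(y+a))))) -> ((630*(((1+9)*(y*y))+3))+((((z*9)*(0*b))+((9*0)*(b*b)))+(((x+2)+(y+4))+((b*z)+(y+a)))))
Step 5: at LRLL: (1+9) -> 10; overall: ((630*(((1+9)*(y*y))+3))+((((z*9)*(0*b))+((9*0)*(b*b)))+(((x+2)+(y+4))+((b*z)+(y+a))))) -> ((630*((10*(y*y))+3))+((((z*9)*(0*b))+((9*0)*(b*b)))+(((x+2)+(y+4))+((b*z)+(y+a)))))
Step 6: at RLLR: (0*b) -> 0; overall: ((630*((10*(y*y))+3))+((((z*9)*(0*b))+((9*0)*(b*b)))+(((x+2)+(y+4))+((b*z)+(y+a))))) -> ((630*((10*(y*y))+3))+((((z*9)*0)+((9*0)*(b*b)))+(((x+2)+(y+4))+((b*z)+(y+a)))))
Step 7: at RLL: ((z*9)*0) -> 0; overall: ((630*((10*(y*y))+3))+((((z*9)*0)+((9*0)*(b*b)))+(((x+2)+(y+4))+((b*z)+(y+a))))) -> ((630*((10*(y*y))+3))+((0+((9*0)*(b*b)))+(((x+2)+(y+4))+((b*z)+(y+a)))))
Step 8: at RL: (0+((9*0)*(b*b))) -> ((9*0)*(b*b)); overall: ((630*((10*(y*y))+3))+((0+((9*0)*(b*b)))+(((x+2)+(y+4))+((b*z)+(y+a))))) -> ((630*((10*(y*y))+3))+(((9*0)*(b*b))+(((x+2)+(y+4))+((b*z)+(y+a)))))
Step 9: at RLL: (9*0) -> 0; overall: ((630*((10*(y*y))+3))+(((9*0)*(b*b))+(((x+2)+(y+4))+((b*z)+(y+a))))) -> ((630*((10*(y*y))+3))+((0*(b*b))+(((x+2)+(y+4))+((b*z)+(y+a)))))
Step 10: at RL: (0*(b*b)) -> 0; overall: ((630*((10*(y*y))+3))+((0*(b*b))+(((x+2)+(y+4))+((b*z)+(y+a))))) -> ((630*((10*(y*y))+3))+(0+(((x+2)+(y+4))+((b*z)+(y+a)))))
Step 11: at R: (0+(((x+2)+(y+4))+((b*z)+(y+a)))) -> (((x+2)+(y+4))+((b*z)+(y+a))); overall: ((630*((10*(y*y))+3))+(0+(((x+2)+(y+4))+((b*z)+(y+a))))) -> ((630*((10*(y*y))+3))+(((x+2)+(y+4))+((b*z)+(y+a))))
Fixed point: ((630*((10*(y*y))+3))+(((x+2)+(y+4))+((b*z)+(y+a))))

Answer: ((630*((10*(y*y))+3))+(((x+2)+(y+4))+((b*z)+(y+a))))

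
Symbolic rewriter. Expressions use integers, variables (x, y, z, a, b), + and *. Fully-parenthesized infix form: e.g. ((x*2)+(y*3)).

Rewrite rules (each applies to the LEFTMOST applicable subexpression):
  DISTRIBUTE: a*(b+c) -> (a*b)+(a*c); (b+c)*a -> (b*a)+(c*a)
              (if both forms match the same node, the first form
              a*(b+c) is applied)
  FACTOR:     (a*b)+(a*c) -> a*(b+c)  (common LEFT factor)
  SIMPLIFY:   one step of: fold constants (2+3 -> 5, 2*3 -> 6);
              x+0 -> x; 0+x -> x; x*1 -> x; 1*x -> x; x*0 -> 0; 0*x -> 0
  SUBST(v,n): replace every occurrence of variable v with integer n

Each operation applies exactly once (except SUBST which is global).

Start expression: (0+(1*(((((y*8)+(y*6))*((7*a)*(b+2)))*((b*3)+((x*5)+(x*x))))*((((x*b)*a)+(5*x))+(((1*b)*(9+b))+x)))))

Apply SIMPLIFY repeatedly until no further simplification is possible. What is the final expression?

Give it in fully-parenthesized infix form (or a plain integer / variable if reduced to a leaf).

Start: (0+(1*(((((y*8)+(y*6))*((7*a)*(b+2)))*((b*3)+((x*5)+(x*x))))*((((x*b)*a)+(5*x))+(((1*b)*(9+b))+x)))))
Step 1: at root: (0+(1*(((((y*8)+(y*6))*((7*a)*(b+2)))*((b*3)+((x*5)+(x*x))))*((((x*b)*a)+(5*x))+(((1*b)*(9+b))+x))))) -> (1*(((((y*8)+(y*6))*((7*a)*(b+2)))*((b*3)+((x*5)+(x*x))))*((((x*b)*a)+(5*x))+(((1*b)*(9+b))+x)))); overall: (0+(1*(((((y*8)+(y*6))*((7*a)*(b+2)))*((b*3)+((x*5)+(x*x))))*((((x*b)*a)+(5*x))+(((1*b)*(9+b))+x))))) -> (1*(((((y*8)+(y*6))*((7*a)*(b+2)))*((b*3)+((x*5)+(x*x))))*((((x*b)*a)+(5*x))+(((1*b)*(9+b))+x))))
Step 2: at root: (1*(((((y*8)+(y*6))*((7*a)*(b+2)))*((b*3)+((x*5)+(x*x))))*((((x*b)*a)+(5*x))+(((1*b)*(9+b))+x)))) -> (((((y*8)+(y*6))*((7*a)*(b+2)))*((b*3)+((x*5)+(x*x))))*((((x*b)*a)+(5*x))+(((1*b)*(9+b))+x))); overall: (1*(((((y*8)+(y*6))*((7*a)*(b+2)))*((b*3)+((x*5)+(x*x))))*((((x*b)*a)+(5*x))+(((1*b)*(9+b))+x)))) -> (((((y*8)+(y*6))*((7*a)*(b+2)))*((b*3)+((x*5)+(x*x))))*((((x*b)*a)+(5*x))+(((1*b)*(9+b))+x)))
Step 3: at RRLL: (1*b) -> b; overall: (((((y*8)+(y*6))*((7*a)*(b+2)))*((b*3)+((x*5)+(x*x))))*((((x*b)*a)+(5*x))+(((1*b)*(9+b))+x))) -> (((((y*8)+(y*6))*((7*a)*(b+2)))*((b*3)+((x*5)+(x*x))))*((((x*b)*a)+(5*x))+((b*(9+b))+x)))
Fixed point: (((((y*8)+(y*6))*((7*a)*(b+2)))*((b*3)+((x*5)+(x*x))))*((((x*b)*a)+(5*x))+((b*(9+b))+x)))

Answer: (((((y*8)+(y*6))*((7*a)*(b+2)))*((b*3)+((x*5)+(x*x))))*((((x*b)*a)+(5*x))+((b*(9+b))+x)))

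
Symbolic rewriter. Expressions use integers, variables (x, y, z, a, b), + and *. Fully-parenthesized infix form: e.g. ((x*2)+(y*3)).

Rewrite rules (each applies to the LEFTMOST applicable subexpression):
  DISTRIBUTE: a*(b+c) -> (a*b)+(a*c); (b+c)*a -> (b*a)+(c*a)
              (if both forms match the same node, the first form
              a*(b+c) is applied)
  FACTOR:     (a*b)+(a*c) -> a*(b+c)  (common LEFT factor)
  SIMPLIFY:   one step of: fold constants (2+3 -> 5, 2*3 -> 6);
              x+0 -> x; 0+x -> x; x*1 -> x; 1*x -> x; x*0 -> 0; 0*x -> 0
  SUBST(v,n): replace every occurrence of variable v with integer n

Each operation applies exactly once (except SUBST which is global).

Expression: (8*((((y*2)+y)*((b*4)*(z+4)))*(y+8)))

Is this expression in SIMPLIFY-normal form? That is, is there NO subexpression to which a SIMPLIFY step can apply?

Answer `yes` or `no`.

Answer: yes

Derivation:
Expression: (8*((((y*2)+y)*((b*4)*(z+4)))*(y+8)))
Scanning for simplifiable subexpressions (pre-order)...
  at root: (8*((((y*2)+y)*((b*4)*(z+4)))*(y+8))) (not simplifiable)
  at R: ((((y*2)+y)*((b*4)*(z+4)))*(y+8)) (not simplifiable)
  at RL: (((y*2)+y)*((b*4)*(z+4))) (not simplifiable)
  at RLL: ((y*2)+y) (not simplifiable)
  at RLLL: (y*2) (not simplifiable)
  at RLR: ((b*4)*(z+4)) (not simplifiable)
  at RLRL: (b*4) (not simplifiable)
  at RLRR: (z+4) (not simplifiable)
  at RR: (y+8) (not simplifiable)
Result: no simplifiable subexpression found -> normal form.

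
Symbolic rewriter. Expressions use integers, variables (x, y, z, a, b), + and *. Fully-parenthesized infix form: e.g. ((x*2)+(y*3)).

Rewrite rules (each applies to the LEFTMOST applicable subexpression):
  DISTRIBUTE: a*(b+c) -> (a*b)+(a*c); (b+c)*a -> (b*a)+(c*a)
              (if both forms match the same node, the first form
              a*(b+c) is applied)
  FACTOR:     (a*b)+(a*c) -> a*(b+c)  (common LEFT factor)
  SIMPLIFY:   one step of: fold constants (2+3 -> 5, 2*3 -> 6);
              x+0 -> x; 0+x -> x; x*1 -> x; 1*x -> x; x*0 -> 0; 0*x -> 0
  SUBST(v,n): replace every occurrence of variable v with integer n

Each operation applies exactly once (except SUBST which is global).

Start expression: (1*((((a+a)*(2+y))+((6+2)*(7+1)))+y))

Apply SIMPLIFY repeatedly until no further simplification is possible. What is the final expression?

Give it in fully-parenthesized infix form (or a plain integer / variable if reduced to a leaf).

Start: (1*((((a+a)*(2+y))+((6+2)*(7+1)))+y))
Step 1: at root: (1*((((a+a)*(2+y))+((6+2)*(7+1)))+y)) -> ((((a+a)*(2+y))+((6+2)*(7+1)))+y); overall: (1*((((a+a)*(2+y))+((6+2)*(7+1)))+y)) -> ((((a+a)*(2+y))+((6+2)*(7+1)))+y)
Step 2: at LRL: (6+2) -> 8; overall: ((((a+a)*(2+y))+((6+2)*(7+1)))+y) -> ((((a+a)*(2+y))+(8*(7+1)))+y)
Step 3: at LRR: (7+1) -> 8; overall: ((((a+a)*(2+y))+(8*(7+1)))+y) -> ((((a+a)*(2+y))+(8*8))+y)
Step 4: at LR: (8*8) -> 64; overall: ((((a+a)*(2+y))+(8*8))+y) -> ((((a+a)*(2+y))+64)+y)
Fixed point: ((((a+a)*(2+y))+64)+y)

Answer: ((((a+a)*(2+y))+64)+y)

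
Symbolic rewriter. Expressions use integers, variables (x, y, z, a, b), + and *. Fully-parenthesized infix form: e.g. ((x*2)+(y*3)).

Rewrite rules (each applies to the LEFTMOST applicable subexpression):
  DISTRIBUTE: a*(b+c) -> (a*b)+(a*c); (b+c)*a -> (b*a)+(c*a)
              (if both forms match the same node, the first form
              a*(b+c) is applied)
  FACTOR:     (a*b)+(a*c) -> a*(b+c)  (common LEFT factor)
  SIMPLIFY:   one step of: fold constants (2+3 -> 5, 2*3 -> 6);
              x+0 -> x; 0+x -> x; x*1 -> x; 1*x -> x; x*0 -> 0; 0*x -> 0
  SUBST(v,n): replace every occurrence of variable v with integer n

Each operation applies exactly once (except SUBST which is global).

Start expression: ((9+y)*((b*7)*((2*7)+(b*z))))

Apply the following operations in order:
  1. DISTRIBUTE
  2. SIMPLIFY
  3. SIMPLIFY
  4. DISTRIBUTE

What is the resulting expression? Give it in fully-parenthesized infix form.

Start: ((9+y)*((b*7)*((2*7)+(b*z))))
Apply DISTRIBUTE at root (target: ((9+y)*((b*7)*((2*7)+(b*z))))): ((9+y)*((b*7)*((2*7)+(b*z)))) -> ((9*((b*7)*((2*7)+(b*z))))+(y*((b*7)*((2*7)+(b*z)))))
Apply SIMPLIFY at LRRL (target: (2*7)): ((9*((b*7)*((2*7)+(b*z))))+(y*((b*7)*((2*7)+(b*z))))) -> ((9*((b*7)*(14+(b*z))))+(y*((b*7)*((2*7)+(b*z)))))
Apply SIMPLIFY at RRRL (target: (2*7)): ((9*((b*7)*(14+(b*z))))+(y*((b*7)*((2*7)+(b*z))))) -> ((9*((b*7)*(14+(b*z))))+(y*((b*7)*(14+(b*z)))))
Apply DISTRIBUTE at LR (target: ((b*7)*(14+(b*z)))): ((9*((b*7)*(14+(b*z))))+(y*((b*7)*(14+(b*z))))) -> ((9*(((b*7)*14)+((b*7)*(b*z))))+(y*((b*7)*(14+(b*z)))))

Answer: ((9*(((b*7)*14)+((b*7)*(b*z))))+(y*((b*7)*(14+(b*z)))))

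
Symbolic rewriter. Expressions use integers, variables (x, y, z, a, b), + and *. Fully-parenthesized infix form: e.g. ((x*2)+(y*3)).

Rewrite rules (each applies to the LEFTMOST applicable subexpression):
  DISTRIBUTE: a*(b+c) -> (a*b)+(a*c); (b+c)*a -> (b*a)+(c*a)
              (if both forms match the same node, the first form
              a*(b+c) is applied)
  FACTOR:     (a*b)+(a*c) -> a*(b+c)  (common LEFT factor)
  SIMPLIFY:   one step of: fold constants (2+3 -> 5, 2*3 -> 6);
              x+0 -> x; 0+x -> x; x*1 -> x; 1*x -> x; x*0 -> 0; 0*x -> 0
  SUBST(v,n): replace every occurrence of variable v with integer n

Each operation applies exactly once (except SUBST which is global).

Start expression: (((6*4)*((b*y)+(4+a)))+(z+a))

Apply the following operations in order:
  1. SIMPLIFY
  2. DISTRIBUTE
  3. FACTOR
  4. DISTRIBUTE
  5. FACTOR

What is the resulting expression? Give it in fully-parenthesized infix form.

Answer: ((24*((b*y)+(4+a)))+(z+a))

Derivation:
Start: (((6*4)*((b*y)+(4+a)))+(z+a))
Apply SIMPLIFY at LL (target: (6*4)): (((6*4)*((b*y)+(4+a)))+(z+a)) -> ((24*((b*y)+(4+a)))+(z+a))
Apply DISTRIBUTE at L (target: (24*((b*y)+(4+a)))): ((24*((b*y)+(4+a)))+(z+a)) -> (((24*(b*y))+(24*(4+a)))+(z+a))
Apply FACTOR at L (target: ((24*(b*y))+(24*(4+a)))): (((24*(b*y))+(24*(4+a)))+(z+a)) -> ((24*((b*y)+(4+a)))+(z+a))
Apply DISTRIBUTE at L (target: (24*((b*y)+(4+a)))): ((24*((b*y)+(4+a)))+(z+a)) -> (((24*(b*y))+(24*(4+a)))+(z+a))
Apply FACTOR at L (target: ((24*(b*y))+(24*(4+a)))): (((24*(b*y))+(24*(4+a)))+(z+a)) -> ((24*((b*y)+(4+a)))+(z+a))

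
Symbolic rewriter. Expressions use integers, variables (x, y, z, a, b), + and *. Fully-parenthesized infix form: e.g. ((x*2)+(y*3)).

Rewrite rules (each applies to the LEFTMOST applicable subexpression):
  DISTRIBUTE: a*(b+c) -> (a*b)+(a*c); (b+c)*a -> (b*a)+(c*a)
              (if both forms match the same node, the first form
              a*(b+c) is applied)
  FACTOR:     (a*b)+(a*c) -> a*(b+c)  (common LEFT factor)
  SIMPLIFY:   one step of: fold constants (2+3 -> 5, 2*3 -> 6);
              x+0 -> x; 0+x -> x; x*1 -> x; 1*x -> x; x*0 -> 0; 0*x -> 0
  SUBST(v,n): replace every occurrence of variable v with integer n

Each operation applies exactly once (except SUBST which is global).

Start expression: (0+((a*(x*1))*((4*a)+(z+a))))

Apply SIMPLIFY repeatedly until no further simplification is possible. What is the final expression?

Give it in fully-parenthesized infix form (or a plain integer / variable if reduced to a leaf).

Start: (0+((a*(x*1))*((4*a)+(z+a))))
Step 1: at root: (0+((a*(x*1))*((4*a)+(z+a)))) -> ((a*(x*1))*((4*a)+(z+a))); overall: (0+((a*(x*1))*((4*a)+(z+a)))) -> ((a*(x*1))*((4*a)+(z+a)))
Step 2: at LR: (x*1) -> x; overall: ((a*(x*1))*((4*a)+(z+a))) -> ((a*x)*((4*a)+(z+a)))
Fixed point: ((a*x)*((4*a)+(z+a)))

Answer: ((a*x)*((4*a)+(z+a)))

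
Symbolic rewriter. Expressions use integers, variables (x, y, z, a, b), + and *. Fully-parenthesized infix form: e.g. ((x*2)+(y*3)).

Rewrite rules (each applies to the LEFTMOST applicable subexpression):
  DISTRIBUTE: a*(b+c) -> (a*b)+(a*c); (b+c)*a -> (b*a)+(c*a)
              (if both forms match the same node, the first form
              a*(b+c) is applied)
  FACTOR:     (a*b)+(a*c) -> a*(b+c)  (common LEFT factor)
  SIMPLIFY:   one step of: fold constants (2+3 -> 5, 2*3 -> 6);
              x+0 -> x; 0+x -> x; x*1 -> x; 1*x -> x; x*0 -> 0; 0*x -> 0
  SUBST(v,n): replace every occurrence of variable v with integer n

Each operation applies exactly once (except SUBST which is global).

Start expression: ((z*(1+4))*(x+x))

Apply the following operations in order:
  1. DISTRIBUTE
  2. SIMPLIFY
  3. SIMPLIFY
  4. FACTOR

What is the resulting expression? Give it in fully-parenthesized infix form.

Start: ((z*(1+4))*(x+x))
Apply DISTRIBUTE at root (target: ((z*(1+4))*(x+x))): ((z*(1+4))*(x+x)) -> (((z*(1+4))*x)+((z*(1+4))*x))
Apply SIMPLIFY at LLR (target: (1+4)): (((z*(1+4))*x)+((z*(1+4))*x)) -> (((z*5)*x)+((z*(1+4))*x))
Apply SIMPLIFY at RLR (target: (1+4)): (((z*5)*x)+((z*(1+4))*x)) -> (((z*5)*x)+((z*5)*x))
Apply FACTOR at root (target: (((z*5)*x)+((z*5)*x))): (((z*5)*x)+((z*5)*x)) -> ((z*5)*(x+x))

Answer: ((z*5)*(x+x))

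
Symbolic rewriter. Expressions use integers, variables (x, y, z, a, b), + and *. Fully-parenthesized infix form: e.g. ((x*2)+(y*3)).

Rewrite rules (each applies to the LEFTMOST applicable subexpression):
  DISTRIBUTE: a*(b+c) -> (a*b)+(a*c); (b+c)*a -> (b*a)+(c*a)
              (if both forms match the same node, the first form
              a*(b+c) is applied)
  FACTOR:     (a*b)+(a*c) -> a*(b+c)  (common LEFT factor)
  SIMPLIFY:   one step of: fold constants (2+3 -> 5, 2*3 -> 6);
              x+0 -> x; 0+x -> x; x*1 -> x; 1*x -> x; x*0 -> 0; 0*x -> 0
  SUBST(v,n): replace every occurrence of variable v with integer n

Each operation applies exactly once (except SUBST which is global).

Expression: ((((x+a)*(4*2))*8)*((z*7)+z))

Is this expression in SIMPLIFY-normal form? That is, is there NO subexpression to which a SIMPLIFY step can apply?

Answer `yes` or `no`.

Expression: ((((x+a)*(4*2))*8)*((z*7)+z))
Scanning for simplifiable subexpressions (pre-order)...
  at root: ((((x+a)*(4*2))*8)*((z*7)+z)) (not simplifiable)
  at L: (((x+a)*(4*2))*8) (not simplifiable)
  at LL: ((x+a)*(4*2)) (not simplifiable)
  at LLL: (x+a) (not simplifiable)
  at LLR: (4*2) (SIMPLIFIABLE)
  at R: ((z*7)+z) (not simplifiable)
  at RL: (z*7) (not simplifiable)
Found simplifiable subexpr at path LLR: (4*2)
One SIMPLIFY step would give: ((((x+a)*8)*8)*((z*7)+z))
-> NOT in normal form.

Answer: no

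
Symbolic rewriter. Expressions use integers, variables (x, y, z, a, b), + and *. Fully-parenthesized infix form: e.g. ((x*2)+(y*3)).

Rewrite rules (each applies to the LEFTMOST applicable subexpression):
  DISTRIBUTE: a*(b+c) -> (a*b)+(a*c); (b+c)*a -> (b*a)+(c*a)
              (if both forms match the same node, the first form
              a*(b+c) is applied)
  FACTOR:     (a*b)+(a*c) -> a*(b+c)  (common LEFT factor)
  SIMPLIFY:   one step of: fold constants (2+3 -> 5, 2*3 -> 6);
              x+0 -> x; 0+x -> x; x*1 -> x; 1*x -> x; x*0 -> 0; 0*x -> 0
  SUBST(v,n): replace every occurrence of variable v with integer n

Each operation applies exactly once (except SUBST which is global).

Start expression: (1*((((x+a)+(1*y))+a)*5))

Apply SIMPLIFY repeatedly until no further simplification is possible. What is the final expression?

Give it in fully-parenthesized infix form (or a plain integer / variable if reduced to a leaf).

Answer: ((((x+a)+y)+a)*5)

Derivation:
Start: (1*((((x+a)+(1*y))+a)*5))
Step 1: at root: (1*((((x+a)+(1*y))+a)*5)) -> ((((x+a)+(1*y))+a)*5); overall: (1*((((x+a)+(1*y))+a)*5)) -> ((((x+a)+(1*y))+a)*5)
Step 2: at LLR: (1*y) -> y; overall: ((((x+a)+(1*y))+a)*5) -> ((((x+a)+y)+a)*5)
Fixed point: ((((x+a)+y)+a)*5)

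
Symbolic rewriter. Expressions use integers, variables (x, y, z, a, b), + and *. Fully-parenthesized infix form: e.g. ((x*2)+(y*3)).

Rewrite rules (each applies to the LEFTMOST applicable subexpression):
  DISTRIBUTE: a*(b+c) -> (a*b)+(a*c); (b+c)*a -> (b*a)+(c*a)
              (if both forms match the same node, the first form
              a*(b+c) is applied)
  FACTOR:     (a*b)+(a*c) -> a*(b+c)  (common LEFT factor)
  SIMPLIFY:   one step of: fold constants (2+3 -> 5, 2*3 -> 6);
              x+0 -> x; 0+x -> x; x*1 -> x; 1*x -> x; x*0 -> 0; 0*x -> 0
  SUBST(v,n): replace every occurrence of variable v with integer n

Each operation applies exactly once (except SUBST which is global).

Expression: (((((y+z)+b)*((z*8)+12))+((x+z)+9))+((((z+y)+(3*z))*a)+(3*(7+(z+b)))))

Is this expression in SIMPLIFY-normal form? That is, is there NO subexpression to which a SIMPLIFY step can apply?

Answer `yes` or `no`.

Answer: yes

Derivation:
Expression: (((((y+z)+b)*((z*8)+12))+((x+z)+9))+((((z+y)+(3*z))*a)+(3*(7+(z+b)))))
Scanning for simplifiable subexpressions (pre-order)...
  at root: (((((y+z)+b)*((z*8)+12))+((x+z)+9))+((((z+y)+(3*z))*a)+(3*(7+(z+b))))) (not simplifiable)
  at L: ((((y+z)+b)*((z*8)+12))+((x+z)+9)) (not simplifiable)
  at LL: (((y+z)+b)*((z*8)+12)) (not simplifiable)
  at LLL: ((y+z)+b) (not simplifiable)
  at LLLL: (y+z) (not simplifiable)
  at LLR: ((z*8)+12) (not simplifiable)
  at LLRL: (z*8) (not simplifiable)
  at LR: ((x+z)+9) (not simplifiable)
  at LRL: (x+z) (not simplifiable)
  at R: ((((z+y)+(3*z))*a)+(3*(7+(z+b)))) (not simplifiable)
  at RL: (((z+y)+(3*z))*a) (not simplifiable)
  at RLL: ((z+y)+(3*z)) (not simplifiable)
  at RLLL: (z+y) (not simplifiable)
  at RLLR: (3*z) (not simplifiable)
  at RR: (3*(7+(z+b))) (not simplifiable)
  at RRR: (7+(z+b)) (not simplifiable)
  at RRRR: (z+b) (not simplifiable)
Result: no simplifiable subexpression found -> normal form.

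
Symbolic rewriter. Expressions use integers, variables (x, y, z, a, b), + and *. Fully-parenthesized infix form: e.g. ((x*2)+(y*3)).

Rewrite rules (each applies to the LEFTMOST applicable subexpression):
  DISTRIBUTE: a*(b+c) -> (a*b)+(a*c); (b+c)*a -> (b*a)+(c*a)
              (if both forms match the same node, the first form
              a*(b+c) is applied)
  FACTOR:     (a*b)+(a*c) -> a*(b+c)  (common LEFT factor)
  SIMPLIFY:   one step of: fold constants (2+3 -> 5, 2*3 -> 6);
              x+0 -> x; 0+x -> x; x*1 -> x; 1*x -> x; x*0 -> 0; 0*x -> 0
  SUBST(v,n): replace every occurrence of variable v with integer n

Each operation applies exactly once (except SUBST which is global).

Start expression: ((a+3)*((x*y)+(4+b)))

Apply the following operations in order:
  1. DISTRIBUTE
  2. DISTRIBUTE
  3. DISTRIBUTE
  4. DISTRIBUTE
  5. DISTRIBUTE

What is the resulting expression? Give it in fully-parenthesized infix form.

Start: ((a+3)*((x*y)+(4+b)))
Apply DISTRIBUTE at root (target: ((a+3)*((x*y)+(4+b)))): ((a+3)*((x*y)+(4+b))) -> (((a+3)*(x*y))+((a+3)*(4+b)))
Apply DISTRIBUTE at L (target: ((a+3)*(x*y))): (((a+3)*(x*y))+((a+3)*(4+b))) -> (((a*(x*y))+(3*(x*y)))+((a+3)*(4+b)))
Apply DISTRIBUTE at R (target: ((a+3)*(4+b))): (((a*(x*y))+(3*(x*y)))+((a+3)*(4+b))) -> (((a*(x*y))+(3*(x*y)))+(((a+3)*4)+((a+3)*b)))
Apply DISTRIBUTE at RL (target: ((a+3)*4)): (((a*(x*y))+(3*(x*y)))+(((a+3)*4)+((a+3)*b))) -> (((a*(x*y))+(3*(x*y)))+(((a*4)+(3*4))+((a+3)*b)))
Apply DISTRIBUTE at RR (target: ((a+3)*b)): (((a*(x*y))+(3*(x*y)))+(((a*4)+(3*4))+((a+3)*b))) -> (((a*(x*y))+(3*(x*y)))+(((a*4)+(3*4))+((a*b)+(3*b))))

Answer: (((a*(x*y))+(3*(x*y)))+(((a*4)+(3*4))+((a*b)+(3*b))))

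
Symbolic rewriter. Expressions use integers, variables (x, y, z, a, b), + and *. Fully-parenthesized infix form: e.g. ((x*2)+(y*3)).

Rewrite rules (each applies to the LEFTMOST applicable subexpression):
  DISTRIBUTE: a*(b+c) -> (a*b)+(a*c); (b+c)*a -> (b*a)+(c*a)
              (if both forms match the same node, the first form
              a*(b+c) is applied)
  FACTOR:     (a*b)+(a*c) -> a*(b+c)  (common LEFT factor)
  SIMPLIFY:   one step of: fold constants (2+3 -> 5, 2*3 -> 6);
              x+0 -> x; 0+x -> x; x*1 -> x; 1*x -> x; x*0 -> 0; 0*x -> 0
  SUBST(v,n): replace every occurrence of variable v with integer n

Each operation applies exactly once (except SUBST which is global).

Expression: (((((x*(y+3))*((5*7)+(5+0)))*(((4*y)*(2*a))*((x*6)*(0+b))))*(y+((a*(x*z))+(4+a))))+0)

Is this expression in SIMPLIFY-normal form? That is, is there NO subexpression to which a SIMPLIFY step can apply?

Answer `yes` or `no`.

Expression: (((((x*(y+3))*((5*7)+(5+0)))*(((4*y)*(2*a))*((x*6)*(0+b))))*(y+((a*(x*z))+(4+a))))+0)
Scanning for simplifiable subexpressions (pre-order)...
  at root: (((((x*(y+3))*((5*7)+(5+0)))*(((4*y)*(2*a))*((x*6)*(0+b))))*(y+((a*(x*z))+(4+a))))+0) (SIMPLIFIABLE)
  at L: ((((x*(y+3))*((5*7)+(5+0)))*(((4*y)*(2*a))*((x*6)*(0+b))))*(y+((a*(x*z))+(4+a)))) (not simplifiable)
  at LL: (((x*(y+3))*((5*7)+(5+0)))*(((4*y)*(2*a))*((x*6)*(0+b)))) (not simplifiable)
  at LLL: ((x*(y+3))*((5*7)+(5+0))) (not simplifiable)
  at LLLL: (x*(y+3)) (not simplifiable)
  at LLLLR: (y+3) (not simplifiable)
  at LLLR: ((5*7)+(5+0)) (not simplifiable)
  at LLLRL: (5*7) (SIMPLIFIABLE)
  at LLLRR: (5+0) (SIMPLIFIABLE)
  at LLR: (((4*y)*(2*a))*((x*6)*(0+b))) (not simplifiable)
  at LLRL: ((4*y)*(2*a)) (not simplifiable)
  at LLRLL: (4*y) (not simplifiable)
  at LLRLR: (2*a) (not simplifiable)
  at LLRR: ((x*6)*(0+b)) (not simplifiable)
  at LLRRL: (x*6) (not simplifiable)
  at LLRRR: (0+b) (SIMPLIFIABLE)
  at LR: (y+((a*(x*z))+(4+a))) (not simplifiable)
  at LRR: ((a*(x*z))+(4+a)) (not simplifiable)
  at LRRL: (a*(x*z)) (not simplifiable)
  at LRRLR: (x*z) (not simplifiable)
  at LRRR: (4+a) (not simplifiable)
Found simplifiable subexpr at path root: (((((x*(y+3))*((5*7)+(5+0)))*(((4*y)*(2*a))*((x*6)*(0+b))))*(y+((a*(x*z))+(4+a))))+0)
One SIMPLIFY step would give: ((((x*(y+3))*((5*7)+(5+0)))*(((4*y)*(2*a))*((x*6)*(0+b))))*(y+((a*(x*z))+(4+a))))
-> NOT in normal form.

Answer: no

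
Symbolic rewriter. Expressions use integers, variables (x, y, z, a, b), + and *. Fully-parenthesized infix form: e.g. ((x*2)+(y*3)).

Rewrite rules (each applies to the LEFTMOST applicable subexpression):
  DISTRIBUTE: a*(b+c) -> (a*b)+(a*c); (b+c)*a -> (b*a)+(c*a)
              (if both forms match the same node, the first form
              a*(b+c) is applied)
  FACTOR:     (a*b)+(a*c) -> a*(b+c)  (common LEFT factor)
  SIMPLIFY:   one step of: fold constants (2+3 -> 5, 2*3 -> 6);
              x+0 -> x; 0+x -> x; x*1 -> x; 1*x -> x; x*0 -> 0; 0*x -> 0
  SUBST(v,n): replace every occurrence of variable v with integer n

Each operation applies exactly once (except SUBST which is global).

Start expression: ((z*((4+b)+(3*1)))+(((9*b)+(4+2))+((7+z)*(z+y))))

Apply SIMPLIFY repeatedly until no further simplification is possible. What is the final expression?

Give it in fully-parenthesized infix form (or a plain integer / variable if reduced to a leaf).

Start: ((z*((4+b)+(3*1)))+(((9*b)+(4+2))+((7+z)*(z+y))))
Step 1: at LRR: (3*1) -> 3; overall: ((z*((4+b)+(3*1)))+(((9*b)+(4+2))+((7+z)*(z+y)))) -> ((z*((4+b)+3))+(((9*b)+(4+2))+((7+z)*(z+y))))
Step 2: at RLR: (4+2) -> 6; overall: ((z*((4+b)+3))+(((9*b)+(4+2))+((7+z)*(z+y)))) -> ((z*((4+b)+3))+(((9*b)+6)+((7+z)*(z+y))))
Fixed point: ((z*((4+b)+3))+(((9*b)+6)+((7+z)*(z+y))))

Answer: ((z*((4+b)+3))+(((9*b)+6)+((7+z)*(z+y))))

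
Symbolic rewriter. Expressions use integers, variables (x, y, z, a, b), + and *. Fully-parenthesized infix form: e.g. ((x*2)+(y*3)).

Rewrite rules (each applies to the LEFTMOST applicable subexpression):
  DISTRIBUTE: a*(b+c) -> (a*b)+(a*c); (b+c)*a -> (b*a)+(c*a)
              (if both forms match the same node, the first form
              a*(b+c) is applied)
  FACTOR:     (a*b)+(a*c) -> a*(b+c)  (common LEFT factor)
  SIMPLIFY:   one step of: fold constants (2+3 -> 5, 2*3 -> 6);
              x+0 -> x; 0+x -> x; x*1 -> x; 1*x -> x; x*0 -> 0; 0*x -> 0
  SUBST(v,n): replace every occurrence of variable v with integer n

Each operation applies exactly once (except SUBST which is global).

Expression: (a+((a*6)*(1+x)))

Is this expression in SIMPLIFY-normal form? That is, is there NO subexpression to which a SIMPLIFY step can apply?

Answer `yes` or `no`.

Answer: yes

Derivation:
Expression: (a+((a*6)*(1+x)))
Scanning for simplifiable subexpressions (pre-order)...
  at root: (a+((a*6)*(1+x))) (not simplifiable)
  at R: ((a*6)*(1+x)) (not simplifiable)
  at RL: (a*6) (not simplifiable)
  at RR: (1+x) (not simplifiable)
Result: no simplifiable subexpression found -> normal form.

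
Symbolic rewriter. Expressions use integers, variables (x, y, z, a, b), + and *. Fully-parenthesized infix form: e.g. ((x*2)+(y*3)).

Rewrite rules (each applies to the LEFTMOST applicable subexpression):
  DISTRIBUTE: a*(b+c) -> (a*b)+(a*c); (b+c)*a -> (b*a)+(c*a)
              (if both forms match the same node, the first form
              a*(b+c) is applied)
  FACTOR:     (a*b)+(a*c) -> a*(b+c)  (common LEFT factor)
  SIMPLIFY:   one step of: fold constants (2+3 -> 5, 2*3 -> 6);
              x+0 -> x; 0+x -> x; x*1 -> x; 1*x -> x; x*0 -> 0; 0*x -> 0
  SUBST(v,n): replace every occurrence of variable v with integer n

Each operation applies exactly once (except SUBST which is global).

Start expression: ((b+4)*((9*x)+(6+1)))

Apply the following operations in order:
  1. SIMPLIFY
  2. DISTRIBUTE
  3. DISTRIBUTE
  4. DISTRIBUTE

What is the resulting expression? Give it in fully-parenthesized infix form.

Start: ((b+4)*((9*x)+(6+1)))
Apply SIMPLIFY at RR (target: (6+1)): ((b+4)*((9*x)+(6+1))) -> ((b+4)*((9*x)+7))
Apply DISTRIBUTE at root (target: ((b+4)*((9*x)+7))): ((b+4)*((9*x)+7)) -> (((b+4)*(9*x))+((b+4)*7))
Apply DISTRIBUTE at L (target: ((b+4)*(9*x))): (((b+4)*(9*x))+((b+4)*7)) -> (((b*(9*x))+(4*(9*x)))+((b+4)*7))
Apply DISTRIBUTE at R (target: ((b+4)*7)): (((b*(9*x))+(4*(9*x)))+((b+4)*7)) -> (((b*(9*x))+(4*(9*x)))+((b*7)+(4*7)))

Answer: (((b*(9*x))+(4*(9*x)))+((b*7)+(4*7)))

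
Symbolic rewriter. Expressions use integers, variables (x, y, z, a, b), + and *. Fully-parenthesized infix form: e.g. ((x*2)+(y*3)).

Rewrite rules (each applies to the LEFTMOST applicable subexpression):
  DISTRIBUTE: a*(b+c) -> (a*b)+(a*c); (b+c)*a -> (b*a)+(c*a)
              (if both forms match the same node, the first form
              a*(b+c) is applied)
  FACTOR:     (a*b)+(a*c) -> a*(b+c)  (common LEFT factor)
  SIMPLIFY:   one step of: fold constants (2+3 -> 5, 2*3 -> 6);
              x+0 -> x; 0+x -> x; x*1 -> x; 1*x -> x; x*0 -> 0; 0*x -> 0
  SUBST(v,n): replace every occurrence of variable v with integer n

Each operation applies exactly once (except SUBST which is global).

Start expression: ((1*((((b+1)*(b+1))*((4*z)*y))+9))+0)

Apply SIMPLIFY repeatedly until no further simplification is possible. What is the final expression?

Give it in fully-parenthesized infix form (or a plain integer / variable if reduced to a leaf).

Answer: ((((b+1)*(b+1))*((4*z)*y))+9)

Derivation:
Start: ((1*((((b+1)*(b+1))*((4*z)*y))+9))+0)
Step 1: at root: ((1*((((b+1)*(b+1))*((4*z)*y))+9))+0) -> (1*((((b+1)*(b+1))*((4*z)*y))+9)); overall: ((1*((((b+1)*(b+1))*((4*z)*y))+9))+0) -> (1*((((b+1)*(b+1))*((4*z)*y))+9))
Step 2: at root: (1*((((b+1)*(b+1))*((4*z)*y))+9)) -> ((((b+1)*(b+1))*((4*z)*y))+9); overall: (1*((((b+1)*(b+1))*((4*z)*y))+9)) -> ((((b+1)*(b+1))*((4*z)*y))+9)
Fixed point: ((((b+1)*(b+1))*((4*z)*y))+9)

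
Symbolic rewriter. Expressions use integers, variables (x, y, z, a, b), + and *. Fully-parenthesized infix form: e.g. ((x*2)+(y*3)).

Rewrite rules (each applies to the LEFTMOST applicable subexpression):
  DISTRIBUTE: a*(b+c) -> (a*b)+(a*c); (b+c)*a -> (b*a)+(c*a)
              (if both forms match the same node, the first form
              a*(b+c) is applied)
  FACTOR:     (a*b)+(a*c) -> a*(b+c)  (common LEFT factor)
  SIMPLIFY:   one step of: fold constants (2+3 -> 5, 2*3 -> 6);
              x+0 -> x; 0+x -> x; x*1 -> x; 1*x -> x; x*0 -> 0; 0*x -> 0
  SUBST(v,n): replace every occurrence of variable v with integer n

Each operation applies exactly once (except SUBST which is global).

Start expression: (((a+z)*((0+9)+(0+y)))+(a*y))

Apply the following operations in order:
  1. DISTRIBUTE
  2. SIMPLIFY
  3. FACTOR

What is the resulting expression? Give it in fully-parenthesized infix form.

Start: (((a+z)*((0+9)+(0+y)))+(a*y))
Apply DISTRIBUTE at L (target: ((a+z)*((0+9)+(0+y)))): (((a+z)*((0+9)+(0+y)))+(a*y)) -> ((((a+z)*(0+9))+((a+z)*(0+y)))+(a*y))
Apply SIMPLIFY at LLR (target: (0+9)): ((((a+z)*(0+9))+((a+z)*(0+y)))+(a*y)) -> ((((a+z)*9)+((a+z)*(0+y)))+(a*y))
Apply FACTOR at L (target: (((a+z)*9)+((a+z)*(0+y)))): ((((a+z)*9)+((a+z)*(0+y)))+(a*y)) -> (((a+z)*(9+(0+y)))+(a*y))

Answer: (((a+z)*(9+(0+y)))+(a*y))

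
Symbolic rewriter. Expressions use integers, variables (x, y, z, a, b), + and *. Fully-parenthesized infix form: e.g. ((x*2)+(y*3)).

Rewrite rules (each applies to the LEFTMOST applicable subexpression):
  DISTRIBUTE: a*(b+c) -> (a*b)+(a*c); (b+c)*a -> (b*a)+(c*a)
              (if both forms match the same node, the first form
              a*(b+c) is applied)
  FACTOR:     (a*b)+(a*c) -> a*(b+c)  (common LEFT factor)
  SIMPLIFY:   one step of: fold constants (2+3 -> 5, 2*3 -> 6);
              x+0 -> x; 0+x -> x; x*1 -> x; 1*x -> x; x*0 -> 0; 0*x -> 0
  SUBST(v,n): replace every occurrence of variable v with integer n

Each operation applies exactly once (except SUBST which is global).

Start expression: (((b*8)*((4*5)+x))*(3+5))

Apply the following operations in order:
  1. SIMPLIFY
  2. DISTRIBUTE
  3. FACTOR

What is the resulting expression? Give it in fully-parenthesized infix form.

Answer: (((b*8)*(20+x))*(3+5))

Derivation:
Start: (((b*8)*((4*5)+x))*(3+5))
Apply SIMPLIFY at LRL (target: (4*5)): (((b*8)*((4*5)+x))*(3+5)) -> (((b*8)*(20+x))*(3+5))
Apply DISTRIBUTE at root (target: (((b*8)*(20+x))*(3+5))): (((b*8)*(20+x))*(3+5)) -> ((((b*8)*(20+x))*3)+(((b*8)*(20+x))*5))
Apply FACTOR at root (target: ((((b*8)*(20+x))*3)+(((b*8)*(20+x))*5))): ((((b*8)*(20+x))*3)+(((b*8)*(20+x))*5)) -> (((b*8)*(20+x))*(3+5))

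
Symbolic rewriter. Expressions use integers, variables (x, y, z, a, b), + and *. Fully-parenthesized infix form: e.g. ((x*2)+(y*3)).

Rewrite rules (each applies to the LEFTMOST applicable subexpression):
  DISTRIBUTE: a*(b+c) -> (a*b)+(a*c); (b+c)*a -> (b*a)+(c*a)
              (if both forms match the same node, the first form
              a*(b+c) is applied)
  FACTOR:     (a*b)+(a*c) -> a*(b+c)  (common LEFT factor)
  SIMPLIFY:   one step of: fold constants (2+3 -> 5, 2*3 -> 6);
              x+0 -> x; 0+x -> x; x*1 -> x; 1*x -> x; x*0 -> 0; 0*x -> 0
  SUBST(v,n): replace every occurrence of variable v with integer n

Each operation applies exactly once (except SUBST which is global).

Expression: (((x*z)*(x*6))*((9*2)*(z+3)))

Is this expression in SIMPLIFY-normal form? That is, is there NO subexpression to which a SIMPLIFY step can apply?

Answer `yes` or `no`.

Expression: (((x*z)*(x*6))*((9*2)*(z+3)))
Scanning for simplifiable subexpressions (pre-order)...
  at root: (((x*z)*(x*6))*((9*2)*(z+3))) (not simplifiable)
  at L: ((x*z)*(x*6)) (not simplifiable)
  at LL: (x*z) (not simplifiable)
  at LR: (x*6) (not simplifiable)
  at R: ((9*2)*(z+3)) (not simplifiable)
  at RL: (9*2) (SIMPLIFIABLE)
  at RR: (z+3) (not simplifiable)
Found simplifiable subexpr at path RL: (9*2)
One SIMPLIFY step would give: (((x*z)*(x*6))*(18*(z+3)))
-> NOT in normal form.

Answer: no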